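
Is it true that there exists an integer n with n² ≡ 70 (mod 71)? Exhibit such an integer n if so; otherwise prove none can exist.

71 is prime, so by Euler's criterion 70 is a square mod 71 iff 70^((71−1)/2) = 70^35 ≡ 1 (mod 71).
Squaring successively (mod 71): 70^2 = 4900 ≡ 1; 70^4 ≡ 1² = 1 ≡ 1; 70^8 ≡ 1² = 1 ≡ 1; 70^16 ≡ 1² = 1 ≡ 1; 70^32 ≡ 1² = 1 ≡ 1.
Since 35 = 32 + 2 + 1, 70^35 ≡ 1 · 1 · 70; multiplying out mod 71: 1·1 = 1 ≡ 1, then 1·70 = 70 ≡ 70. Thus 70^35 ≡ 70 ≡ −1 (mod 71).
The value −1 means 70 is a non-residue modulo 71, so n² ≡ 70 (mod 71) is impossible.

No, no such integer exists.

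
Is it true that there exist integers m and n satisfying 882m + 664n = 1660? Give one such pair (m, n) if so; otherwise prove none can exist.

m = 166, n = -218

Since gcd(882, 664) = 2 and 1660 = 2·830, Bézout's identity guarantees a solution.
Dividing through by 2 reduces the equation to 441m + 332n = 830.
Run the Euclidean algorithm on 441 and 332: 441 = 1·332 + 109, 332 = 3·109 + 5, 109 = 21·5 + 4, 5 = 1·4 + 1, 4 = 4·1 + 0.
Unwinding: 1 = 5 − 1·4 = 5 − (109 − 21·5) = −109 + 22·5 = −109 + 22·(332 − 3·109) = 22·332 − 67·109 = 22·332 − 67·(441 − 1·332) = −67·441 + 89·332, i.e. 441·(-67) + 332·89 = 1.
Times 830: 441·(-55610) + 332·73870 = 830, so (-55610, 73870) solves it.
The general solution is m = -55610 + 332k, n = 73870 − 441k; taking k = 168 gives the smaller pair m = 166, n = -218.
Indeed 882·166 + 664·(-218) = 146412 − 144752 = 1660.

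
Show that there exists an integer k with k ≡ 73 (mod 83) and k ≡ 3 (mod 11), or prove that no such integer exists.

k = 322

gcd(83, 11) = 1, so the Chinese Remainder Theorem guarantees exactly one residue class mod 913 satisfying both.
Any solution of the first congruence is k = 73 + 83t; substituting into the second, 83t ≡ 3 − 73 ≡ 7 (mod 11).
83 ≡ 6 (mod 11), so this reads 6t ≡ 7 (mod 11). Invert 6 mod 11 by the Euclidean algorithm: 11 = 1·6 + 5, 6 = 1·5 + 1, 5 = 5·1 + 0; back-substituting, 1 = 6 − 1·5 = 6 − (11 − 1·6) = −11 + 2·6. Hence 6·2 ≡ 1, so 6⁻¹ ≡ 2 (mod 11).
Multiplying by 2: t ≡ 2·7 = 14 ≡ 3 (mod 11).
Taking t = 3 gives k = 73 + 83·3 = 322.
Indeed 322 ≡ 73 (mod 83) and 322 ≡ 3 (mod 11).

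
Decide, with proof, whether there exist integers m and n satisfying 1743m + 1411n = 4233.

gcd(1743, 1411) = 83, and 83 divides 4233, so integer solutions exist.
Dividing through by 83 reduces the equation to 21m + 17n = 51.
Euclidean algorithm: 21 = 1·17 + 4, 17 = 4·4 + 1, 4 = 4·1 + 0.
Unwinding: 1 = 17 − 4·4 = 17 − 4·(21 − 1·17) = −4·21 + 5·17, i.e. 21·(-4) + 17·5 = 1.
Scaling by 51 gives the particular solution (m, n) = (-204, 255).
Shifting by a multiple of (17, −21) keeps it a solution: m = -204 + 12·17 = 0, n = 255 − 12·21 = 3.
Check: 1743·0 + 1411·3 = 0 + 4233 = 4233. ✓

m = 0, n = 3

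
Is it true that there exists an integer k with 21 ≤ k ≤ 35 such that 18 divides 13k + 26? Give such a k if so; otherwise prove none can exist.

k = 34

Try k = 34: 13·34 + 26 = 468 = 26·18, which is divisible by 18.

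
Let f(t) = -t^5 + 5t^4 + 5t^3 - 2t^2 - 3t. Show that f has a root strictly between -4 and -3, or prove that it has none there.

f(-4) = 1964 and f(-3) = 504, both positive, so a sign-change argument is unavailable; we show f keeps this sign on the whole interval.
Substitute t = -3 − u, where 0 < u < 1 on the interval. Expanding, f(-3 − u) = u^5 + 20u^4 + 145u^3 + 493u^2 + 801u + 504.
The nonzero coefficients here are all positive, so for u > 0 every term is positive (or zero), and the constant term 504 is strictly positive.
Therefore f(t) > 0 throughout (-4, -3), and f has no zero there.

f has no root in that interval.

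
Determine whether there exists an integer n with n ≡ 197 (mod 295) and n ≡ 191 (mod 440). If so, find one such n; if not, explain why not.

gcd(295, 440) = 5. If n ≡ 197 (mod 295) and n ≡ 191 (mod 440), then n ≡ 197 (mod 5) and n ≡ 191 (mod 5).
These are incompatible: 197 − 191 = 6 is not divisible by 5.
Therefore no such n exists.

No such integer exists.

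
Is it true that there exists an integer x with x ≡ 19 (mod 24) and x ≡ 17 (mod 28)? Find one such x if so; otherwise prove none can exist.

Reduce both congruences modulo 4, which divides 24 and 28: they say x ≡ 19 (mod 4) and x ≡ 17 (mod 4).
But 19 mod 4 = 3 while 17 mod 4 = 1, a contradiction.
Therefore no such x exists.

No, no such integer exists.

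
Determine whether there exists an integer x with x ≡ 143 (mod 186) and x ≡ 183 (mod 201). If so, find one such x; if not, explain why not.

No such integer exists.

gcd(186, 201) = 3. If x ≡ 143 (mod 186) and x ≡ 183 (mod 201), then x ≡ 143 (mod 3) and x ≡ 183 (mod 3).
But 143 mod 3 = 2 while 183 mod 3 = 0, a contradiction.
So no integer satisfies both congruences.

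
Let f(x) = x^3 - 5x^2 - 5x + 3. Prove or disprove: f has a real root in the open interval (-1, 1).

Such a root exists.

f(-1) = 2 and f(1) = -6, which have opposite signs.
Since f is a polynomial it is continuous on [-1, 1].
By the Intermediate Value Theorem f must vanish at some point of (-1, 1).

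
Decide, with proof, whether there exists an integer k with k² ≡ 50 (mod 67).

Apply Euler's criterion with the prime 67: 50 is a quadratic residue iff 50^33 ≡ 1 (mod 67), and a non-residue iff it is ≡ −1.
Repeated squaring mod 67: 50^2 = 2500 ≡ 21; 50^4 ≡ 21² = 441 ≡ 39; 50^8 ≡ 39² = 1521 ≡ 47; 50^16 ≡ 47² = 2209 ≡ 65; 50^32 ≡ 65² = 4225 ≡ 4.
Since 33 = 32 + 1, 50^33 ≡ 4 · 50; multiplying out mod 67: 4·50 = 200 ≡ 66. Thus 50^33 ≡ 66 ≡ −1 (mod 67).
The value −1 means 50 is a non-residue modulo 67, so k² ≡ 50 (mod 67) is impossible.

No, no such integer exists.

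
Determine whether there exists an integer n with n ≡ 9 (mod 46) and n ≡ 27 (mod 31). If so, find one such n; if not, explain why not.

The moduli 46 and 31 are coprime, so by the Chinese Remainder Theorem a unique solution modulo 1426 exists.
Write n = 9 + 46t and require 9 + 46t ≡ 27 (mod 31), i.e. 46t ≡ 18 (mod 31).
46 ≡ 15 (mod 31), so this reads 15t ≡ 18 (mod 31). To invert 15 modulo 31: 31 = 2·15 + 1, 15 = 15·1 + 0, and unwinding, 1 = 31 − 2·15. Thus 15⁻¹ ≡ -2 ≡ 29 (mod 31).
Therefore t ≡ 29·18 = 522 ≡ 26 (mod 31).
Taking t = 26 gives n = 9 + 46·26 = 1205.
Indeed 1205 ≡ 9 (mod 46) and 1205 ≡ 27 (mod 31).

n = 1205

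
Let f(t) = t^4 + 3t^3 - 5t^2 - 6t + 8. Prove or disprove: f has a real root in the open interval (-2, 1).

Such a root exists.

f(-2) = -8 and f(1) = 1, which have opposite signs.
f is continuous everywhere (it is a polynomial), in particular on [-2, 1].
By the Intermediate Value Theorem, f takes the value 0 somewhere in the open interval.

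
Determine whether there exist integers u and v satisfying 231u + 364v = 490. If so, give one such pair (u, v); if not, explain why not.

Every value of 231u + 364v is a multiple of gcd(231, 364) = 7; since 7 ∣ 490, solutions exist.
Dividing through by 7 reduces the equation to 33u + 52v = 70.
Dividing repeatedly: 52 = 1·33 + 19, 33 = 1·19 + 14, 19 = 1·14 + 5, 14 = 2·5 + 4, 5 = 1·4 + 1, 4 = 4·1 + 0.
Back-substituting, 1 = 5 − 1·4 = 5 − (14 − 2·5) = −14 + 3·5 = −14 + 3·(19 − 1·14) = 3·19 − 4·14 = 3·19 − 4·(33 − 1·19) = −4·33 + 7·19 = −4·33 + 7·(52 − 1·33) = 7·52 − 11·33; that is, 33·(-11) + 52·7 = 1.
Times 70: 33·(-770) + 52·490 = 70, so (-770, 490) solves it.
The general solution is u = -770 + 52k, v = 490 − 33k; taking k = 15 gives the smaller pair u = 10, v = -5.
Check: 231·10 + 364·(-5) = 2310 − 1820 = 490. ✓

u = 10, v = -5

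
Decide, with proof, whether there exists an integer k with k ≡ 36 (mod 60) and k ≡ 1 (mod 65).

gcd(60, 65) = 5. A simultaneous solution exists iff 36 ≡ 1 (mod 5); here 36 mod 5 = 1 = 1 mod 5, so it does.
List candidates k ≡ 36 (mod 60): 36, 96, 156, 216, 276, 336, 396, 456. Modulo 65 these are 36, 31, 26, 21, 16, 11, 6, 1; 456 gives 1 as required.
Indeed 456 ≡ 36 (mod 60) and 456 ≡ 1 (mod 65).

k = 456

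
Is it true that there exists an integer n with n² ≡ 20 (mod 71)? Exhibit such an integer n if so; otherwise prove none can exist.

Take n = 34. Then 34² = 1156 = 16·71 + 20, so 34² ≡ 20 (mod 71).

n = 34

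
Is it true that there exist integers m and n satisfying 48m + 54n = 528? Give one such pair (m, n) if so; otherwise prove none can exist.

Every value of 48m + 54n is a multiple of gcd(48, 54) = 6; since 6 ∣ 528, solutions exist.
Dividing through by 6 reduces the equation to 8m + 9n = 88.
Dividing repeatedly: 9 = 1·8 + 1, 8 = 8·1 + 0.
Back-substituting, 1 = 9 − 1·8; that is, 8·(-1) + 9·1 = 1.
Multiplying through by 88: m = (-1)·88 = -88, n = 1·88 = 88 is a solution.
Shifting by a multiple of (9, −8) keeps it a solution: m = -88 + 10·9 = 2, n = 88 − 10·8 = 8.
Check: 48·2 + 54·8 = 96 + 432 = 528. ✓

m = 2, n = 8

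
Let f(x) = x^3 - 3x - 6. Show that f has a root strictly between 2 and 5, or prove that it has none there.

f(2) = -4 and f(5) = 104, which have opposite signs.
Since f is a polynomial it is continuous on [2, 5].
By the Intermediate Value Theorem f must vanish at some point of (2, 5).

Such a root exists.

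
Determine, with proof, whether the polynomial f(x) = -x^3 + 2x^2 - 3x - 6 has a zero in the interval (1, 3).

Evaluate at the endpoints: f(1) = -8, f(3) = -24 — same sign (negative).
f'(x) = -3x^2 + 4x - 3 has discriminant 4² − 4·(-3)·(-3) = -20 < 0, so f' has no real roots and is negative for every real x.
So f is strictly decreasing; between 1 and 3 its values lie between f(1) = -8 and f(3) = -24, all negative. Therefore f has no root in (1, 3).

f has no root in that interval.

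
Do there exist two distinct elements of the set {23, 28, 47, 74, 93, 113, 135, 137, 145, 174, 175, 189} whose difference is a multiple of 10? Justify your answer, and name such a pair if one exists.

The pair (23, 93) works.

Both 23 and 93 leave remainder 3 on division by 10; their difference 70 = 7·10 is a multiple of 10.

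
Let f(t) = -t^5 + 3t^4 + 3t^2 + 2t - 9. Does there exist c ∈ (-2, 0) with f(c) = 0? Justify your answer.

Yes, such a c exists.

f(-2) = 79 and f(0) = -9, which have opposite signs.
Since f is a polynomial it is continuous on [-2, 0].
So by the Intermediate Value Theorem there is a c strictly between -2 and 0 with f(c) = 0.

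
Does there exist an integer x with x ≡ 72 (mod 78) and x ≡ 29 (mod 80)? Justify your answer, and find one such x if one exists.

There is no such integer.

Reduce both congruences modulo 2, which divides 78 and 80: they say x ≡ 72 (mod 2) and x ≡ 29 (mod 2).
These are incompatible: 72 − 29 = 43 is not divisible by 2.
So no integer satisfies both congruences.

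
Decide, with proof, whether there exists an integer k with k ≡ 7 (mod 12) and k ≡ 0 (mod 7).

The moduli 12 and 7 are coprime, so by the Chinese Remainder Theorem a unique solution modulo 84 exists.
Any solution of the first congruence is k = 7 + 12t; substituting into the second, 12t ≡ 0 − 7 ≡ 0 (mod 7).
12 ≡ 5 (mod 7), so this reads 5t ≡ 0 (mod 7). t = 0 satisfies this.
With t = 0: k = 7 + 12·0 = 7.
Verify: 7 = 0·12 + 7 and 7 = 1·7 + 0. ✓

k = 7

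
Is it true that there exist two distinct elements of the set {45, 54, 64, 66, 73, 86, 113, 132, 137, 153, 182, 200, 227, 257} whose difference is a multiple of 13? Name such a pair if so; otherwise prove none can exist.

The pair (45, 227) works.

Reduce each element mod 13: 45↦6, 54↦2, 64↦12, 66↦1, 73↦8, 86↦8, 113↦9, 132↦2, 137↦7, 153↦10, 182↦0, 200↦5, 227↦6, 257↦10. The residue 6 repeats (at 45 and 227), and 227 − 45 = 182 = 14·13.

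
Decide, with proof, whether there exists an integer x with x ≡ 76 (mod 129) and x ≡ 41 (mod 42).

There is no such integer.

Both moduli are multiples of 3 = gcd(129, 42), so any solution would satisfy x ≡ 76 and x ≡ 41 modulo 3 simultaneously.
However 76 ≡ 1 and 41 ≡ 2 (mod 3), and 1 ≠ 2.
So no integer satisfies both congruences.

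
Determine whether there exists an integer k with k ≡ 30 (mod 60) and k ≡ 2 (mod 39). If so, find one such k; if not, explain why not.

Reduce both congruences modulo 3, which divides 60 and 39: they say k ≡ 30 (mod 3) and k ≡ 2 (mod 3).
However 30 ≡ 0 and 2 ≡ 2 (mod 3), and 0 ≠ 2.
So no integer satisfies both congruences.

There is no such integer.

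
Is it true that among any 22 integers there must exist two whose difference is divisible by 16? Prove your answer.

True.

Partition the integers by their residue mod 16; there are 16 classes.
Placing 22 integers into 16 classes, some class receives at least two — say a and b.
Then a ≡ b (mod 16), i.e. 16 ∣ (a − b).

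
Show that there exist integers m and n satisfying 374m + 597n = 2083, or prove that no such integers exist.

m = 419, n = -259

374 and 597 are coprime, so 374m + 597n ranges over all of ℤ.
Dividing repeatedly: 597 = 1·374 + 223, 374 = 1·223 + 151, 223 = 1·151 + 72, 151 = 2·72 + 7, 72 = 10·7 + 2, 7 = 3·2 + 1, 2 = 2·1 + 0.
Working back up the chain: 1 = 7 − 3·2 = 7 − 3·(72 − 10·7) = −3·72 + 31·7 = −3·72 + 31·(151 − 2·72) = 31·151 − 65·72 = 31·151 − 65·(223 − 1·151) = −65·223 + 96·151 = −65·223 + 96·(374 − 1·223) = 96·374 − 161·223 = 96·374 − 161·(597 − 1·374) = −161·597 + 257·374. So 374·257 + 597·(-161) = 1.
Times 2083: 374·535331 + 597·(-335363) = 2083, so (535331, -335363) solves it.
Shifting by a multiple of (597, −374) keeps it a solution: m = 535331 − 896·597 = 419, n = -335363 + 896·374 = -259.
Indeed 374·419 + 597·(-259) = 156706 − 154623 = 2083.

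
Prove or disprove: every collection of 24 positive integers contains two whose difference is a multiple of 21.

There are exactly 21 possible remainders on division by 21.
With 24 integers and only 21 classes, the pigeonhole principle forces two of them, say a and b, into the same class.
Their difference a − b is then a multiple of 21.

True.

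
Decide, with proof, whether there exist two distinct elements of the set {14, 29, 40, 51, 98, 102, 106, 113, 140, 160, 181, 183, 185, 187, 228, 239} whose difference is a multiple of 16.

Two integers differ by a multiple of 16 exactly when they have the same residue mod 16. The residues are 14↦14, 29↦13, 40↦8, 51↦3, 98↦2, 102↦6, 106↦10, 113↦1, 140↦12, 160↦0, 181↦5, 183↦7, 185↦9, 187↦11, 228↦4, 239↦15.
All 16 residues are distinct, so no two elements differ by a multiple of 16.

No such pair exists.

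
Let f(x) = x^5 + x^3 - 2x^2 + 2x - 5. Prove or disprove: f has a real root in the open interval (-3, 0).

The endpoint values f(-3) = -299 and f(0) = -5 are both negative. Claim: f(x) < 0 for every x in (-3, 0).
Substitute x = −u, where 0 < u < 3 on the interval. Expanding, f(−u) = -u^5 - u^3 - 2u^2 - 2u - 5.
The nonzero coefficients here are all negative, so for u > 0 every term is negative (or zero), and the constant term -5 is strictly negative.
Therefore f(x) < 0 throughout (-3, 0), and f has no zero there.

f has no root in that interval.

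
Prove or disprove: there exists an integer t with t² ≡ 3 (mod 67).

No such integer exists.

67 is prime, so by Euler's criterion 3 is a square mod 67 iff 3^((67−1)/2) = 3^33 ≡ 1 (mod 67).
Repeated squaring mod 67: 3^2 = 9 ≡ 9; 3^4 ≡ 9² = 81 ≡ 14; 3^8 ≡ 14² = 196 ≡ 62; 3^16 ≡ 62² = 3844 ≡ 25; 3^32 ≡ 25² = 625 ≡ 22.
Since 33 = 32 + 1, 3^33 ≡ 22 · 3; multiplying out mod 67: 22·3 = 66 ≡ 66. Thus 3^33 ≡ 66 ≡ −1 (mod 67).
The value −1 means 3 is a non-residue modulo 67, so t² ≡ 3 (mod 67) is impossible.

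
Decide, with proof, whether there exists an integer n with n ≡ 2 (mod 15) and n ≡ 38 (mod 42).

n = 122

gcd(15, 42) = 3. A simultaneous solution exists iff 2 ≡ 38 (mod 3); here 2 mod 3 = 2 = 38 mod 3, so it does.
Put n = 2 + 15t, so we need 15t ≡ 36 (mod 42), equivalently (divide by 3) 5t ≡ 12 (mod 14).
Invert 5 mod 14 by the Euclidean algorithm: 14 = 2·5 + 4, 5 = 1·4 + 1, 4 = 4·1 + 0; back-substituting, 1 = 5 − 1·4 = 5 − (14 − 2·5) = −14 + 3·5. Hence 5·3 ≡ 1, so 5⁻¹ ≡ 3 (mod 14).
Multiplying by 3: t ≡ 3·12 = 36 ≡ 8 (mod 14).
Then n = 2 + 15·8 = 122.
Check: 122 mod 15 = 2, 122 mod 42 = 38. ✓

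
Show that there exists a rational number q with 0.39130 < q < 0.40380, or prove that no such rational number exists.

q = 2/5

Scale by 5: the interval becomes (1.95650, 2.01900), which contains the integer 2.
Dividing back, 0.39130 < 2/5 < 0.40380, and 2/5 is rational.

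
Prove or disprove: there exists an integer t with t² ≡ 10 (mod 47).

Apply Euler's criterion with the prime 47: 10 is a quadratic residue iff 10^23 ≡ 1 (mod 47), and a non-residue iff it is ≡ −1.
Squaring successively (mod 47): 10^2 = 100 ≡ 6; 10^4 ≡ 6² = 36 ≡ 36; 10^8 ≡ 36² = 1296 ≡ 27; 10^16 ≡ 27² = 729 ≡ 24.
Since 23 = 16 + 4 + 2 + 1, 10^23 ≡ 24 · 36 · 6 · 10; multiplying out mod 47: 24·36 = 864 ≡ 18, then 18·6 = 108 ≡ 14, then 14·10 = 140 ≡ 46. Thus 10^23 ≡ 46 ≡ −1 (mod 47).
The value −1 means 10 is a non-residue modulo 47, so t² ≡ 10 (mod 47) is impossible.

There is no such integer.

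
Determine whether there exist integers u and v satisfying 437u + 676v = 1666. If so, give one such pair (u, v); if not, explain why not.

u = 10, v = -4

437 and 676 are coprime, so 437u + 676v ranges over all of ℤ.
Dividing repeatedly: 676 = 1·437 + 239, 437 = 1·239 + 198, 239 = 1·198 + 41, 198 = 4·41 + 34, 41 = 1·34 + 7, 34 = 4·7 + 6, 7 = 1·6 + 1, 6 = 6·1 + 0.
Unwinding: 1 = 7 − 1·6 = 7 − (34 − 4·7) = −34 + 5·7 = −34 + 5·(41 − 1·34) = 5·41 − 6·34 = 5·41 − 6·(198 − 4·41) = −6·198 + 29·41 = −6·198 + 29·(239 − 1·198) = 29·239 − 35·198 = 29·239 − 35·(437 − 1·239) = −35·437 + 64·239 = −35·437 + 64·(676 − 1·437) = 64·676 − 99·437, i.e. 437·(-99) + 676·64 = 1.
Multiplying through by 1666: u = (-99)·1666 = -164934, v = 64·1666 = 106624 is a solution.
The general solution is u = -164934 + 676k, v = 106624 − 437k; taking k = 244 gives the smaller pair u = 10, v = -4.
Indeed 437·10 + 676·(-4) = 4370 − 2704 = 1666.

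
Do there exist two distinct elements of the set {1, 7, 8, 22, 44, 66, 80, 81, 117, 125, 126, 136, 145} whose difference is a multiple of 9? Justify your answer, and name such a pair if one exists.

1 and 136 are such a pair.

Both 1 and 136 leave remainder 1 on division by 9; their difference 135 = 15·9 is a multiple of 9.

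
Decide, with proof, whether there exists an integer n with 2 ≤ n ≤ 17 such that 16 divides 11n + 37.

For n = 2, 3, …, 16 the values 59, 70, 81, 92, 103, 114, 125, 136, 147, 158, 169, 180, 191, 202, 213 are not multiples of 16. n = 17 works, since 11·17 + 37 = 224 = 14·16.

n = 17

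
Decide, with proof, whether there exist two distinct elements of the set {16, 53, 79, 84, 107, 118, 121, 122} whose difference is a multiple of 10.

There is no such pair.

Residues mod 10: 16↦6, 53↦3, 79↦9, 84↦4, 107↦7, 118↦8, 121↦1, 122↦2.
All 8 residues are distinct, so no two elements differ by a multiple of 10.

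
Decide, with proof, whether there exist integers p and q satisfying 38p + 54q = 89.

Any value of 38p + 54q is a multiple of gcd(38, 54) = 2.
But 89 is not a multiple of 2 (it leaves remainder 1).
Therefore 38p + 54q = 89 has no solution in integers.

No such integers exist.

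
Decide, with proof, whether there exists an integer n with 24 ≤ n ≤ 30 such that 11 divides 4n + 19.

No, no such integer n in that range exists.

The values of 4n + 19 for n = 24, 25, …, 30 are 115, 119, 123, 127, 131, 135, 139; reduced mod 11 these are 5, 9, 2, 6, 10, 3, 7.
None is 0, so 11 never divides 4n + 19 on this range.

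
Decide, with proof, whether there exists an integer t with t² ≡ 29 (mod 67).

Take t = 37. Then 37² = 1369 = 20·67 + 29, so 37² ≡ 29 (mod 67).

t = 37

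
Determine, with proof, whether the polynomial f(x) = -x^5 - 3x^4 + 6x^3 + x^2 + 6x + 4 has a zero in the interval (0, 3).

f(0) = 4 and f(3) = -293, which have opposite signs.
As a polynomial, f is continuous on every closed interval.
By the Intermediate Value Theorem f must vanish at some point of (0, 3).

Yes, f has a root in the interval.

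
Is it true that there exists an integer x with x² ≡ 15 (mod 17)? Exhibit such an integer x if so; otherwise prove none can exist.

x = 10

x = 10 works: 10² = 100, and 100 − 15 = 85 = 5·17.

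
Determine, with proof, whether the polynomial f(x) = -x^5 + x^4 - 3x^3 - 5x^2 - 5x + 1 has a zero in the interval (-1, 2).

Yes, f has a root in the interval.

f(-1) = 6 and f(2) = -69, which have opposite signs.
f is continuous everywhere (it is a polynomial), in particular on [-1, 2].
By the Intermediate Value Theorem, f takes the value 0 somewhere in the open interval.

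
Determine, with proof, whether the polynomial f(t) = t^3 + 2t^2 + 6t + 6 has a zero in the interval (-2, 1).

f(-2) = -6 and f(1) = 15, which have opposite signs.
f is continuous everywhere (it is a polynomial), in particular on [-2, 1].
By the Intermediate Value Theorem, f takes the value 0 somewhere in the open interval.

Yes, f has a root in the interval.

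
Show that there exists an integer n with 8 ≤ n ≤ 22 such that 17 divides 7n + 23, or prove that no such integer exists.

Scanning upward from n = 8 gives 79, 86, 93, 100, 107, 114, 121, 128, 135, 142, 149, 156, 163, none divisible by 17. At n = 21 we get 7·21 + 23 = 170, and 170 = 17·10.

n = 21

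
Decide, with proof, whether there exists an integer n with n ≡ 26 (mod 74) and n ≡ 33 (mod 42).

There is no such integer.

Reduce both congruences modulo 2, which divides 74 and 42: they say n ≡ 26 (mod 2) and n ≡ 33 (mod 2).
These are incompatible: 26 − 33 = -7 is not divisible by 2.
So no integer satisfies both congruences.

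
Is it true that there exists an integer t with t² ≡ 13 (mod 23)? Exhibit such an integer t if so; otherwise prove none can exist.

t = 17 works: 17² = 289, and 289 − 13 = 276 = 12·23.

t = 17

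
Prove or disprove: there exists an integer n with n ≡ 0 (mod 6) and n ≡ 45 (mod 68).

No, no such integer exists.

Reduce both congruences modulo 2, which divides 6 and 68: they say n ≡ 0 (mod 2) and n ≡ 45 (mod 2).
These are incompatible: 0 − 45 = -45 is not divisible by 2.
So no integer satisfies both congruences.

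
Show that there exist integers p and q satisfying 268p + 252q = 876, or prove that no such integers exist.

Every value of 268p + 252q is a multiple of gcd(268, 252) = 4; since 4 ∣ 876, solutions exist.
Dividing through by 4 reduces the equation to 67p + 63q = 219.
Dividing repeatedly: 67 = 1·63 + 4, 63 = 15·4 + 3, 4 = 1·3 + 1, 3 = 3·1 + 0.
Unwinding: 1 = 4 − 1·3 = 4 − (63 − 15·4) = −63 + 16·4 = −63 + 16·(67 − 1·63) = 16·67 − 17·63, i.e. 67·16 + 63·(-17) = 1.
Times 219: 67·3504 + 63·(-3723) = 219, so (3504, -3723) solves it.
The general solution is p = 3504 + 63k, q = -3723 − 67k; taking k = -55 gives the smaller pair p = 39, q = -38.
Indeed 268·39 + 252·(-38) = 10452 − 9576 = 876.

p = 39, q = -38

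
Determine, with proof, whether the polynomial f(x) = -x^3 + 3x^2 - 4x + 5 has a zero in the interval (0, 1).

No such root exists.

f(0) = 5 and f(1) = 3, both positive.
f'(x) = -3x^2 + 6x - 4 has discriminant 6² − 4·(-3)·(-4) = -12 < 0, so f' has no real roots and is negative for every real x.
Hence f is strictly decreasing on ℝ, and in particular on [0, 1]. A strictly monotone function with same-sign endpoint values stays positive on the whole interval, so f has no zero in (0, 1).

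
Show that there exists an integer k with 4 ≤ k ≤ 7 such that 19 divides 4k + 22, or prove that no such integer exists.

k = 4

k = 4 works, since 4·4 + 22 = 38 = 2·19.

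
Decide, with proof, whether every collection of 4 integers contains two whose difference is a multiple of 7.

No, the set {24, 25, 26, 27} is a counterexample.

Take the 4 consecutive integers 24, 25, 26, 27: their residues mod 7 are all distinct because 4 ≤ 7.
Any two of them differ by at most 3 < 7 and by at least 1, so no difference is a multiple of 7.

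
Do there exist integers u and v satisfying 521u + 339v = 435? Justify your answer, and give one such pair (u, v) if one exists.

u = 306, v = -469

Since gcd(521, 339) = 1, every integer is an integer combination of 521 and 339.
Dividing repeatedly: 521 = 1·339 + 182, 339 = 1·182 + 157, 182 = 1·157 + 25, 157 = 6·25 + 7, 25 = 3·7 + 4, 7 = 1·4 + 3, 4 = 1·3 + 1, 3 = 3·1 + 0.
Unwinding: 1 = 4 − 1·3 = 4 − (7 − 1·4) = −7 + 2·4 = −7 + 2·(25 − 3·7) = 2·25 − 7·7 = 2·25 − 7·(157 − 6·25) = −7·157 + 44·25 = −7·157 + 44·(182 − 1·157) = 44·182 − 51·157 = 44·182 − 51·(339 − 1·182) = −51·339 + 95·182 = −51·339 + 95·(521 − 1·339) = 95·521 − 146·339, i.e. 521·95 + 339·(-146) = 1.
Multiplying through by 435: u = 95·435 = 41325, v = (-146)·435 = -63510 is a solution.
Shifting by a multiple of (339, −521) keeps it a solution: u = 41325 − 121·339 = 306, v = -63510 + 121·521 = -469.
Check: 521·306 + 339·(-469) = 159426 − 158991 = 435. ✓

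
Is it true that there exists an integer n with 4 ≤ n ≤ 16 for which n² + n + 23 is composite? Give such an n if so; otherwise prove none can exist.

n = 13

At n = 13: 13² + 13 + 23 = 205 = 5·41, which is composite.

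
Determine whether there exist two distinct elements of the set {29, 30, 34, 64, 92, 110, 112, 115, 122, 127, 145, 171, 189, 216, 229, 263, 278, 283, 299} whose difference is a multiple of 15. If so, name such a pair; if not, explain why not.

Yes: 29 and 299.

Reduce each element mod 15: 29↦14, 30↦0, 34↦4, 64↦4, 92↦2, 110↦5, 112↦7, 115↦10, 122↦2, 127↦7, 145↦10, 171↦6, 189↦9, 216↦6, 229↦4, 263↦8, 278↦8, 283↦13, 299↦14. The residue 14 repeats (at 29 and 299), and 299 − 29 = 270 = 18·15.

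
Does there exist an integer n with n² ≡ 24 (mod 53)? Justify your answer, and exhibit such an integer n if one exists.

n = 17

n = 17 works: 17² = 289, and 289 − 24 = 265 = 5·53.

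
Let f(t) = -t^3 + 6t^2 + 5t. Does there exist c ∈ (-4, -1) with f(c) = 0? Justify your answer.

f has no root in that interval.

f(-4) = 140 and f(-1) = 2, both positive, so a sign-change argument is unavailable; we show f keeps this sign on the whole interval.
Substitute t = -1 − u, where 0 < u < 3 on the interval. Expanding, f(-1 − u) = u^3 + 9u^2 + 10u + 2.
All 4 nonzero coefficients of this polynomial in u are positive; hence for u > 0 the value is a sum of positive terms (the constant 2 among them).
Therefore f(t) > 0 throughout (-4, -1), and f has no zero there.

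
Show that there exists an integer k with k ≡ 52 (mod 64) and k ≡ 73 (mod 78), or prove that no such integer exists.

Reduce both congruences modulo 2, which divides 64 and 78: they say k ≡ 52 (mod 2) and k ≡ 73 (mod 2).
But 52 mod 2 = 0 while 73 mod 2 = 1, a contradiction.
Therefore no such k exists.

There is no such integer.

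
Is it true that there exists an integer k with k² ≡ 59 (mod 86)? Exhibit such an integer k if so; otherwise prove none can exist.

k = 47 works: 47² = 2209, and 2209 − 59 = 2150 = 25·86.

k = 47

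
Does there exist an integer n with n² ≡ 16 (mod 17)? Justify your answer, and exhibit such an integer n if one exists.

Take n = 13. Then 13² = 169 = 9·17 + 16, so 13² ≡ 16 (mod 17).

n = 13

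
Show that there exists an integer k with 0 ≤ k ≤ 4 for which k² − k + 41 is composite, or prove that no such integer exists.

There is no such integer k in that range.

The values for k = 0, 1, …, 4 are 41, 41, 43, 47, 53, and each of these is prime.
So no value in the range makes the expression composite.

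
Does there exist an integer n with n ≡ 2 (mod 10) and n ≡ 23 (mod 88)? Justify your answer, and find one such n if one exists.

Reduce both congruences modulo 2, which divides 10 and 88: they say n ≡ 2 (mod 2) and n ≡ 23 (mod 2).
These are incompatible: 2 − 23 = -21 is not divisible by 2.
Hence the system has no solution.

No such integer exists.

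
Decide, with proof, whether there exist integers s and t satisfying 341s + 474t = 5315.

s = 181, t = -119

Since gcd(341, 474) = 1, every integer is an integer combination of 341 and 474.
Euclidean algorithm: 474 = 1·341 + 133, 341 = 2·133 + 75, 133 = 1·75 + 58, 75 = 1·58 + 17, 58 = 3·17 + 7, 17 = 2·7 + 3, 7 = 2·3 + 1, 3 = 3·1 + 0.
Back-substituting, 1 = 7 − 2·3 = 7 − 2·(17 − 2·7) = −2·17 + 5·7 = −2·17 + 5·(58 − 3·17) = 5·58 − 17·17 = 5·58 − 17·(75 − 1·58) = −17·75 + 22·58 = −17·75 + 22·(133 − 1·75) = 22·133 − 39·75 = 22·133 − 39·(341 − 2·133) = −39·341 + 100·133 = −39·341 + 100·(474 − 1·341) = 100·474 − 139·341; that is, 341·(-139) + 474·100 = 1.
Times 5315: 341·(-738785) + 474·531500 = 5315, so (-738785, 531500) solves it.
Adding 1559·474 to s and subtracting 1559·341 from t gives the tidier solution (181, -119).
Indeed 341·181 + 474·(-119) = 61721 − 56406 = 5315.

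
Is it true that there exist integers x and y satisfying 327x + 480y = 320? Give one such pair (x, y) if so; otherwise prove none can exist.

gcd(327, 480) = 3, so every integer of the form 327x + 480y is a multiple of 3.
However 320 leaves remainder 2 on division by 3.
Therefore 327x + 480y = 320 has no solution in integers.

No such integers exist.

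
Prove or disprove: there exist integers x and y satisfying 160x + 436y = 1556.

Since gcd(160, 436) = 4 and 1556 = 4·389, Bézout's identity guarantees a solution.
Dividing through by 4 reduces the equation to 40x + 109y = 389.
Dividing repeatedly: 109 = 2·40 + 29, 40 = 1·29 + 11, 29 = 2·11 + 7, 11 = 1·7 + 4, 7 = 1·4 + 3, 4 = 1·3 + 1, 3 = 3·1 + 0.
Working back up the chain: 1 = 4 − 1·3 = 4 − (7 − 1·4) = −7 + 2·4 = −7 + 2·(11 − 1·7) = 2·11 − 3·7 = 2·11 − 3·(29 − 2·11) = −3·29 + 8·11 = −3·29 + 8·(40 − 1·29) = 8·40 − 11·29 = 8·40 − 11·(109 − 2·40) = −11·109 + 30·40. So 40·30 + 109·(-11) = 1.
Times 389: 40·11670 + 109·(-4279) = 389, so (11670, -4279) solves it.
Shifting by a multiple of (109, −40) keeps it a solution: x = 11670 − 107·109 = 7, y = -4279 + 107·40 = 1.
Indeed 160·7 + 436·1 = 1120 + 436 = 1556.

x = 7, y = 1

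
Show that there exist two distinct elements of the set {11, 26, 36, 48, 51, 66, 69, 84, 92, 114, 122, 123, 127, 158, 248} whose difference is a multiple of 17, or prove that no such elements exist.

There is no such pair.

Two integers differ by a multiple of 17 exactly when they have the same residue mod 17. The residues are 11↦11, 26↦9, 36↦2, 48↦14, 51↦0, 66↦15, 69↦1, 84↦16, 92↦7, 114↦12, 122↦3, 123↦4, 127↦8, 158↦5, 248↦10.
All 15 residues are distinct, so no two elements differ by a multiple of 17.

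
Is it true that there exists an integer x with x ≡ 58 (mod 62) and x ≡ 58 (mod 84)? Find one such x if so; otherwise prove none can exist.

Here gcd(62, 84) = 2, and both 58 and 58 leave remainder 0 mod 2, so the system is consistent.
The smallest candidate x = 58 works directly: 58 ≡ 58 (mod 84).
Check: 58 mod 62 = 58, 58 mod 84 = 58. ✓

x = 58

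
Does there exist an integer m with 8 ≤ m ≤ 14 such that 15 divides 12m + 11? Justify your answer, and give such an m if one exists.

At m = 8, 12·8 + 11 = 107 ≡ 2 (mod 15), and each step in m adds 12, giving residues 2, 14, 11, 8, 5, 2, 14 for m = 8, 9, …, 14.
The residue 0 does not occur, so no m in [8, 14] makes 12m + 11 a multiple of 15.

No such integer m in that range exists.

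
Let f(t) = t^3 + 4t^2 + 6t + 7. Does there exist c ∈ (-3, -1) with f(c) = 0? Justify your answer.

f(-3) = -2 and f(-1) = 4, which have opposite signs.
Since f is a polynomial it is continuous on [-3, -1].
The Intermediate Value Theorem then guarantees some c ∈ (-3, -1) with f(c) = 0.

Such a root exists.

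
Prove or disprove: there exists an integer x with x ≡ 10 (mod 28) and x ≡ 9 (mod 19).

x = 66

The moduli 28 and 19 are coprime, so by the Chinese Remainder Theorem a unique solution modulo 532 exists.
Any solution of the first congruence is x = 10 + 28t; substituting into the second, 28t ≡ 9 − 10 ≡ 18 (mod 19).
28 ≡ 9 (mod 19), so this reads 9t ≡ 18 (mod 19). Note 9·17 = 153 ≡ 1 (mod 19) (as 153 − 1 = 8·19), so 9⁻¹ ≡ 17.
Multiplying by 17: t ≡ 17·18 = 306 ≡ 2 (mod 19).
With t = 2: x = 10 + 28·2 = 66.
Indeed 66 ≡ 10 (mod 28) and 66 ≡ 9 (mod 19).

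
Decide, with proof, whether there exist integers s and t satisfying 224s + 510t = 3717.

There are no such integers.

gcd(224, 510) = 2, so every integer of the form 224s + 510t is a multiple of 2.
But 3717 is not a multiple of 2 (it leaves remainder 1).
Therefore 224s + 510t = 3717 has no solution in integers.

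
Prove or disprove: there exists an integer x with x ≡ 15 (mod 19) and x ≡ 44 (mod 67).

Since 19 and 67 share no common factor, CRT says the pair of congruences has a solution (unique mod 1273).
Write x = 15 + 19t and require 15 + 19t ≡ 44 (mod 67), i.e. 19t ≡ 29 (mod 67).
To invert 19 modulo 67: 67 = 3·19 + 10, 19 = 1·10 + 9, 10 = 1·9 + 1, 9 = 9·1 + 0, and unwinding, 1 = 10 − 1·9 = 10 − (19 − 1·10) = −19 + 2·10 = −19 + 2·(67 − 3·19) = 2·67 − 7·19. Thus 19⁻¹ ≡ -7 ≡ 60 (mod 67).
Therefore t ≡ 60·29 = 1740 ≡ 65 (mod 67).
Taking t = 65 gives x = 15 + 19·65 = 1250.
Verify: 1250 = 65·19 + 15 and 1250 = 18·67 + 44. ✓

x = 1250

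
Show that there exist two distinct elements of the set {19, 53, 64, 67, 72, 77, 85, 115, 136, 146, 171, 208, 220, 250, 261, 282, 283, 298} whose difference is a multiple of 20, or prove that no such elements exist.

There is no such pair.

Residues mod 20: 19↦19, 53↦13, 64↦4, 67↦7, 72↦12, 77↦17, 85↦5, 115↦15, 136↦16, 146↦6, 171↦11, 208↦8, 220↦0, 250↦10, 261↦1, 282↦2, 283↦3, 298↦18.
These 18 residues are pairwise different, hence no difference of two elements is divisible by 20.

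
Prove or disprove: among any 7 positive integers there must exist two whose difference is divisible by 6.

Each integer lies in one of the 6 residue classes modulo 6.
With 7 integers and only 6 classes, the pigeonhole principle forces two of them, say a and b, into the same class.
Equal remainders mean a − b ≡ 0 (mod 6), so 6 divides their difference.

True.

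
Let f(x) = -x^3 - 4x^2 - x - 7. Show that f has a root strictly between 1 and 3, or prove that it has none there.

The endpoint values f(1) = -13 and f(3) = -73 are both negative. Claim: f(x) < 0 for every x in (1, 3).
Substitute x = 1 + u, where 0 < u < 2 on the interval. Expanding, f(1 + u) = -u^3 - 7u^2 - 12u - 13.
The nonzero coefficients here are all negative, so for u > 0 every term is negative (or zero), and the constant term -13 is strictly negative.
Therefore f(x) < 0 throughout (1, 3), and f has no zero there.

No such root exists.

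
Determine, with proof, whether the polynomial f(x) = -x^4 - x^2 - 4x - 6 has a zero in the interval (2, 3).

No such root exists.

The endpoint values f(2) = -34 and f(3) = -108 are both negative. Claim: f(x) < 0 for every x in (2, 3).
Shift to the endpoint 2: with x = 2 + u (0 < u < 1), one computes f(2 + u) = -u^4 - 8u^3 - 25u^2 - 40u - 34.
All 5 nonzero coefficients of this polynomial in u are negative; hence for u > 0 the value is a sum of negative terms (the constant -34 among them).
So f is strictly negative on (2, 3); no root exists in the interval.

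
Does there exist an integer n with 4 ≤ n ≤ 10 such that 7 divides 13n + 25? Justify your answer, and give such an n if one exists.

n = 4

Try n = 4: 13·4 + 25 = 77 = 11·7, which is divisible by 7.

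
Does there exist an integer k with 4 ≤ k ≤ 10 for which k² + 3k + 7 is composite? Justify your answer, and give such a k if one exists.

k = 9

At k = 9: 9² + 3·9 + 7 = 115 = 5·23, which is composite.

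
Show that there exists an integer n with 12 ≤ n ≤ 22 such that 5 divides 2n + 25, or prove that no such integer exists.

Scanning upward from n = 12 gives 49, 51, 53, none divisible by 5. Try n = 15: 2·15 + 25 = 55 = 11·5, which is divisible by 5.

n = 15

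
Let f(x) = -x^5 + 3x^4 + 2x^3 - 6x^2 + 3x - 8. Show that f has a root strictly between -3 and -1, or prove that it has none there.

f(-3) = 361 and f(-1) = -15, which have opposite signs.
Since f is a polynomial it is continuous on [-3, -1].
By the Intermediate Value Theorem f must vanish at some point of (-3, -1).

Such a root exists.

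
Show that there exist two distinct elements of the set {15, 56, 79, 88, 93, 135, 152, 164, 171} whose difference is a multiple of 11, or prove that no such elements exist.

No, no such pair exists.

Two integers differ by a multiple of 11 exactly when they have the same residue mod 11. The residues are 15↦4, 56↦1, 79↦2, 88↦0, 93↦5, 135↦3, 152↦9, 164↦10, 171↦6.
All 9 residues are distinct, so no two elements differ by a multiple of 11.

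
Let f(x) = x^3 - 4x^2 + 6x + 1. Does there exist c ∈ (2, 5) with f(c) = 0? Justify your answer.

No such root exists.

Evaluate at the endpoints: f(2) = 5, f(5) = 56 — same sign (positive).
The derivative f'(x) = 3x^2 - 8x + 6 is a quadratic with discriminant (-8)² − 4·3·6 = -8 < 0; it never vanishes, so it is always positive (sign of the leading coefficient).
So f is strictly increasing; between 2 and 5 its values lie between f(2) = 5 and f(5) = 56, all positive. Therefore f has no root in (2, 5).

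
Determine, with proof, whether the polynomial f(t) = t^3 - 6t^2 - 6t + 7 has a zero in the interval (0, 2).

f(0) = 7 and f(2) = -21, which have opposite signs.
As a polynomial, f is continuous on every closed interval.
By the Intermediate Value Theorem, f takes the value 0 somewhere in the open interval.

Yes, f has a root in the interval.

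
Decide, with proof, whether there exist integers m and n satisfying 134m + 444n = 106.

gcd(134, 444) = 2, and 2 divides 106, so integer solutions exist.
Dividing through by 2 reduces the equation to 67m + 222n = 53.
Run the Euclidean algorithm on 222 and 67: 222 = 3·67 + 21, 67 = 3·21 + 4, 21 = 5·4 + 1, 4 = 4·1 + 0.
Unwinding: 1 = 21 − 5·4 = 21 − 5·(67 − 3·21) = −5·67 + 16·21 = −5·67 + 16·(222 − 3·67) = 16·222 − 53·67, i.e. 67·(-53) + 222·16 = 1.
Multiplying through by 53: m = (-53)·53 = -2809, n = 16·53 = 848 is a solution.
The general solution is m = -2809 + 222k, n = 848 − 67k; taking k = 13 gives the smaller pair m = 77, n = -23.
Indeed 134·77 + 444·(-23) = 10318 − 10212 = 106.

m = 77, n = -23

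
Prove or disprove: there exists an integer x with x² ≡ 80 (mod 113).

No, no such integer exists.

Apply Euler's criterion with the prime 113: 80 is a quadratic residue iff 80^56 ≡ 1 (mod 113), and a non-residue iff it is ≡ −1.
Repeated squaring mod 113: 80^2 = 6400 ≡ 72; 80^4 ≡ 72² = 5184 ≡ 99; 80^8 ≡ 99² = 9801 ≡ 83; 80^16 ≡ 83² = 6889 ≡ 109; 80^32 ≡ 109² = 11881 ≡ 16.
Since 56 = 32 + 16 + 8, 80^56 ≡ 16 · 109 · 83; multiplying out mod 113: 16·109 = 1744 ≡ 49, then 49·83 = 4067 ≡ 112. Thus 80^56 ≡ 112 ≡ −1 (mod 113).
By Euler's criterion 80 is a quadratic non-residue mod 113: no x satisfies x² ≡ 80 (mod 113).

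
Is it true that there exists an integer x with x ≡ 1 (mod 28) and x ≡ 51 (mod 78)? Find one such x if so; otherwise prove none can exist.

The moduli are not coprime: gcd(28, 78) = 2. Compatibility requires 2 ∣ (51 − 1) = 50, which holds, so solutions exist.
Put x = 1 + 28t, so we need 28t ≡ 50 (mod 78), equivalently (divide by 2) 14t ≡ 25 (mod 39).
Invert 14 mod 39 by the Euclidean algorithm: 39 = 2·14 + 11, 14 = 1·11 + 3, 11 = 3·3 + 2, 3 = 1·2 + 1, 2 = 2·1 + 0; back-substituting, 1 = 3 − 1·2 = 3 − (11 − 3·3) = −11 + 4·3 = −11 + 4·(14 − 1·11) = 4·14 − 5·11 = 4·14 − 5·(39 − 2·14) = −5·39 + 14·14. Hence 14·14 ≡ 1, so 14⁻¹ ≡ 14 (mod 39).
Multiplying by 14: t ≡ 14·25 = 350 ≡ 38 (mod 39).
Then x = 1 + 28·38 = 1065.
Check: 1065 mod 28 = 1, 1065 mod 78 = 51. ✓

x = 1065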